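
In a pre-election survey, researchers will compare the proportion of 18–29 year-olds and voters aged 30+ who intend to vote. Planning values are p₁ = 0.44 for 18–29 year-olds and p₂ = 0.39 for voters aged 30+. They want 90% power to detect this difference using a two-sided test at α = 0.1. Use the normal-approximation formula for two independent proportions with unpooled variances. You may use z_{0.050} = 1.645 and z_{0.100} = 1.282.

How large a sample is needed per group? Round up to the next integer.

n = (z_{α/2} + z_β)² · [p₁(1−p₁) + p₂(1−p₂)] / (p₁ − p₂)²
  = (1.645 + 1.282)² · (0.44·0.56 + 0.39·0.61) / (0.05)²
  = (2.927)² · (0.2464 + 0.2379) / 0.0025
  = 8.5673 · 0.4843 / 0.0025
  = 1659.66
Round up → n = 1660 per group.

n = 1660 per group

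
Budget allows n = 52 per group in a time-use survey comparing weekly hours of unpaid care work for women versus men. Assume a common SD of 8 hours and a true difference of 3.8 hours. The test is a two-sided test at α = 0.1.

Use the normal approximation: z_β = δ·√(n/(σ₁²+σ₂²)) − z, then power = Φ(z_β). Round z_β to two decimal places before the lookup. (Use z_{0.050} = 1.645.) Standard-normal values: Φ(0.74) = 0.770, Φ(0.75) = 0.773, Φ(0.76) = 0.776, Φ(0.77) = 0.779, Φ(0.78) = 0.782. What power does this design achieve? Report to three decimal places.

z_β = δ·√(n/(σ₁²+σ₂²)) − z_{α/2}
    = 3.8 · √(52/128) − 1.645
    = 3.8 · 0.63738 − 1.645
    = 2.4220 − 1.645 = 0.7770 → 0.78
Power = Φ(0.78) = 0.782.

Power ≈ 0.782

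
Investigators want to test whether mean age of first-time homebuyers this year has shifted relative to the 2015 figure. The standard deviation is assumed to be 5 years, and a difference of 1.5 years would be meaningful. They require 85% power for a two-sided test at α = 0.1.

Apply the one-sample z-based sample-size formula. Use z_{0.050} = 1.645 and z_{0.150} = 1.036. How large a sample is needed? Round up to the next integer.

n = 80

n = (z_{α/2} + z_β)² · σ² / δ²
  = (1.645 + 1.036)² · 5² / 1.5²
  = 7.1878 · 25 / 2.25
  = 79.86
Round up → n = 80.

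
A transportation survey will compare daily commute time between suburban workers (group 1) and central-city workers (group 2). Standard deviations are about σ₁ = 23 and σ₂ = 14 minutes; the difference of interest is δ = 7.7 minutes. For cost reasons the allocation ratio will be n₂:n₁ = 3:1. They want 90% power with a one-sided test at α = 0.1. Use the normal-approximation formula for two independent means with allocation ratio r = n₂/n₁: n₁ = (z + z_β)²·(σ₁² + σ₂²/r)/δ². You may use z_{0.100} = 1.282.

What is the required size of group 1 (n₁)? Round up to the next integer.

n₁ = 66

n₁ = (z_α + z_β)² · (σ₁² + σ₂²/r) / δ²
   = (1.282 + 1.282)² · (23² + 14²/3) / 7.7²
   = 6.5741 · (529 + 65.3333) / 59.29
   = 6.5741 · 594.3333 / 59.29
   = 65.90
Round up → n₁ = 66; n₂ = r·n₁ = 3 × 66 = 198.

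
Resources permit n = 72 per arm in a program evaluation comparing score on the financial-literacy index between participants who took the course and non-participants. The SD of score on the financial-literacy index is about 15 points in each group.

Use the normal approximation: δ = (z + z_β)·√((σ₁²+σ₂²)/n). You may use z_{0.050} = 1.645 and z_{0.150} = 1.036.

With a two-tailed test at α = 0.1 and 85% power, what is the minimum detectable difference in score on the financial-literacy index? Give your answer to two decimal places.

δ = (z_{α/2} + z_β) · √((σ₁²+σ₂²)/n)
  = (1.645 + 1.036) · √(450/72)
  = 2.681 · √6.25
  = 2.681 · 2.5000
  = 6.7025

Minimum detectable difference ≈ 6.70 points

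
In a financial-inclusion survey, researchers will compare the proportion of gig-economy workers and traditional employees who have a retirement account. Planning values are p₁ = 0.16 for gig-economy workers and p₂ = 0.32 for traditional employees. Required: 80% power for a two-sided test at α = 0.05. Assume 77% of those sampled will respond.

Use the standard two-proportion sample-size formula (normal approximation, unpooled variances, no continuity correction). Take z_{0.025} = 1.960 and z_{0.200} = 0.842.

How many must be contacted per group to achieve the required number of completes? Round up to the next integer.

n = 141 per group

n = (z_{α/2} + z_β)² · [p₁(1−p₁) + p₂(1−p₂)] / (p₁ − p₂)²
  = (1.960 + 0.842)² · (0.16·0.84 + 0.32·0.68) / (-0.16)²
  = (2.802)² · (0.1344 + 0.2176) / 0.0256
  = 7.8512 · 0.3520 / 0.0256
  = 107.95
Adjust for 77% response: 107.95 / 0.77 = 140.20.
Round up → n = 141 per group.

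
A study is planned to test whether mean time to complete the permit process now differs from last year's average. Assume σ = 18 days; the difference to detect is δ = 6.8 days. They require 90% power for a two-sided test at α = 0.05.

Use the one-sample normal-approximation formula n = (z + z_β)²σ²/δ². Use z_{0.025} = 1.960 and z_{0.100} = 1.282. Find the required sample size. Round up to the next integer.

n = 74

n = (z_{α/2} + z_β)² · σ² / δ²
  = (1.960 + 1.282)² · 18² / 6.8²
  = 10.5106 · 324 / 46.24
  = 73.65
Round up → n = 74.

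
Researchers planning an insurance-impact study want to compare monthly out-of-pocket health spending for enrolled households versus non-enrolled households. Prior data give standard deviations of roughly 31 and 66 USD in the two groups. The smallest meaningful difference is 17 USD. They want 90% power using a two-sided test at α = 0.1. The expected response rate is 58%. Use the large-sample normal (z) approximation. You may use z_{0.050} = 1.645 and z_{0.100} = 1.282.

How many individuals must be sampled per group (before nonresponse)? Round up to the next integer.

n = 272 per group

n = (z_{α/2} + z_β)² · (σ₁² + σ₂²) / δ²
  = (1.645 + 1.282)² · (31² + 66² = 5317) / 17²
  = 8.5673 · 5317 / 289
  = 157.62
Adjust for 58% response: 157.62 / 0.58 = 271.76.
Round up → n = 272 per group.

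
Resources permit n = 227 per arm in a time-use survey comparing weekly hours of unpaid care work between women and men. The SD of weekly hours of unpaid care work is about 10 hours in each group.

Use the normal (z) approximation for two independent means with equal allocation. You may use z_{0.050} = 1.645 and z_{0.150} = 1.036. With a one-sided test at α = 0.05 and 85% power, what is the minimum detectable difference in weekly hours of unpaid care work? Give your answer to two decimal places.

Minimum detectable difference ≈ 2.52 hours

δ = (z_α + z_β) · √((σ₁²+σ₂²)/n)
  = (1.645 + 1.036) · √(200/227)
  = 2.681 · √0.88106
  = 2.681 · 0.9386
  = 2.5165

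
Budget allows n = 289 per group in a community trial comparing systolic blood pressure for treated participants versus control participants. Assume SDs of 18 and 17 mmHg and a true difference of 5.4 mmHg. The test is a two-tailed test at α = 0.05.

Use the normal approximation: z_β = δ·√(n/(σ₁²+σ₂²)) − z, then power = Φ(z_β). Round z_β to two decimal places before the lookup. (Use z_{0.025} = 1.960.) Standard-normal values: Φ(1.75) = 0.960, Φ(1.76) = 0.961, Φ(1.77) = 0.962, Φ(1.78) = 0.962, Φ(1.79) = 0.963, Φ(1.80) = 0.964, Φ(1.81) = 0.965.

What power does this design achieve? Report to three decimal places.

z_β = δ·√(n/(σ₁²+σ₂²)) − z_{α/2}
    = 5.4 · √(289/613) − 1.960
    = 5.4 · 0.68662 − 1.960
    = 3.7078 − 1.960 = 1.7478 → 1.75
Power = Φ(1.75) = 0.960.

Power ≈ 0.960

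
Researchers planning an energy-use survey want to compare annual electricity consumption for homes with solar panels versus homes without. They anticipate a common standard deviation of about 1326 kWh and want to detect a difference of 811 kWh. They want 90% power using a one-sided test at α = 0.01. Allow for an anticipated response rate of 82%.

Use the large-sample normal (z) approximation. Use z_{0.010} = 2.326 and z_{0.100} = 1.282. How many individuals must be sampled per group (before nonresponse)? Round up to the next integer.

n = 85 per group

n = (z_α + z_β)² · (σ₁² + σ₂²) / δ²
  = (2.326 + 1.282)² · (2·1326² = 3516552) / 811²
  = 13.0177 · 3516552 / 657721
  = 69.60
Adjust for 82% response: 69.60 / 0.82 = 84.88.
Round up → n = 85 per group.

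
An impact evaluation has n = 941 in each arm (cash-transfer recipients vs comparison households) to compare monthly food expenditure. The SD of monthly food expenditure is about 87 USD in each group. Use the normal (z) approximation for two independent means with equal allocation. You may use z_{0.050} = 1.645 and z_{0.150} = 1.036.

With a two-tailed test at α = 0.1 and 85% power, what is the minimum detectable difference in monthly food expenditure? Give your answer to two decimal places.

Minimum detectable difference ≈ 10.75 USD

δ = (z_{α/2} + z_β) · √((σ₁²+σ₂²)/n)
  = (1.645 + 1.036) · √(15138/941)
  = 2.681 · √16.0871
  = 2.681 · 4.0109
  = 10.7532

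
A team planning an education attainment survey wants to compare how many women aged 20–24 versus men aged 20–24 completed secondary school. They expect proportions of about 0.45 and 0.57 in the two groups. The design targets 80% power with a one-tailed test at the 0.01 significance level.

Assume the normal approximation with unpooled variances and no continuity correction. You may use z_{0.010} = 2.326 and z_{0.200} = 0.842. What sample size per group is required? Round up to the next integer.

n = 344 per group

n = (z_α + z_β)² · [p₁(1−p₁) + p₂(1−p₂)] / (p₁ − p₂)²
  = (2.326 + 0.842)² · (0.45·0.55 + 0.57·0.43) / (-0.12)²
  = (3.168)² · (0.2475 + 0.2451) / 0.0144
  = 10.0362 · 0.4926 / 0.0144
  = 343.32
Round up → n = 344 per group.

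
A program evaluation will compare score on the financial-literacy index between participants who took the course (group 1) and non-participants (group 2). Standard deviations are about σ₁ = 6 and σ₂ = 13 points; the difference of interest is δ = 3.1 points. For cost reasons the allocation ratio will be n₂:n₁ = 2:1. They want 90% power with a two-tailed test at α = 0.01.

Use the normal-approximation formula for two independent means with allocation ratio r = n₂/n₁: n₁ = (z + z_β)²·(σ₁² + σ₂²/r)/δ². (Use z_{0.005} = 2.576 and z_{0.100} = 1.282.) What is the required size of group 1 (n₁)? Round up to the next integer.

n₁ = 187

n₁ = (z_{α/2} + z_β)² · (σ₁² + σ₂²/r) / δ²
   = (2.576 + 1.282)² · (6² + 13²/2) / 3.1²
   = 14.8842 · (36 + 84.5) / 9.61
   = 14.8842 · 120.5 / 9.61
   = 186.63
Round up → n₁ = 187; n₂ = r·n₁ = 2 × 187 = 374.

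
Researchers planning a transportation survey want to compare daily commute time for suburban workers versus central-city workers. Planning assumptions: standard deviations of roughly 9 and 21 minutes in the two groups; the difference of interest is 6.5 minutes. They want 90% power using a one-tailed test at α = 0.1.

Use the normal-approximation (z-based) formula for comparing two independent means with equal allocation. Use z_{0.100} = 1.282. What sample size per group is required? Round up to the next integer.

n = 82 per group

n = (z_α + z_β)² · (σ₁² + σ₂²) / δ²
  = (1.282 + 1.282)² · (9² + 21² = 522) / 6.5²
  = 6.5741 · 522 / 42.25
  = 81.22
Round up → n = 82 per group.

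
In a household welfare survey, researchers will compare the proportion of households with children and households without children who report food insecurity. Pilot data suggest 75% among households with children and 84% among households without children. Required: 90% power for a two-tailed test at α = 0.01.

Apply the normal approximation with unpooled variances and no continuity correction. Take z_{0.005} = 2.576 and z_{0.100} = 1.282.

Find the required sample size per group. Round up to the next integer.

n = 592 per group

n = (z_{α/2} + z_β)² · [p₁(1−p₁) + p₂(1−p₂)] / (p₁ − p₂)²
  = (2.576 + 1.282)² · (0.75·0.25 + 0.84·0.16) / (-0.09)²
  = (3.858)² · (0.1875 + 0.1344) / 0.0081
  = 14.8842 · 0.3219 / 0.0081
  = 591.51
Round up → n = 592 per group.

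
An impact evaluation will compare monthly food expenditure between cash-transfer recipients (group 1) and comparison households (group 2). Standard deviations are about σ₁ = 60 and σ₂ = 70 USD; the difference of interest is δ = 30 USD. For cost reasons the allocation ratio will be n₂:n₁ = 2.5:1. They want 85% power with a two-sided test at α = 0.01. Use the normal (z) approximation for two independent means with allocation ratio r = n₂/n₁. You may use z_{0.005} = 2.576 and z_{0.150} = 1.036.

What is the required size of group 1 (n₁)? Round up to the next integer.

n₁ = (z_{α/2} + z_β)² · (σ₁² + σ₂²/r) / δ²
   = (2.576 + 1.036)² · (60² + 70²/2.5) / 30²
   = 13.0465 · (3600 + 1960) / 900
   = 13.0465 · 5560 / 900
   = 80.60
Round up → n₁ = 81; n₂ = r·n₁ = 2.5 × 81 = 203.

n₁ = 81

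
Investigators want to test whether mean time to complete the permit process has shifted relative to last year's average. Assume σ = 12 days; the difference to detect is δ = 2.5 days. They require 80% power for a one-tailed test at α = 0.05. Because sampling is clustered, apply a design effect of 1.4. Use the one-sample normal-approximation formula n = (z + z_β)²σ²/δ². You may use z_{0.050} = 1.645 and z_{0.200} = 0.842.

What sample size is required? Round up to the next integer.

n = 200

n = (z_α + z_β)² · σ² / δ²
  = (1.645 + 0.842)² · 12² / 2.5²
  = 6.1852 · 144 / 6.25
  = 142.51
Design effect: 1.4 × 142.51 = 199.51.
Round up → n = 200.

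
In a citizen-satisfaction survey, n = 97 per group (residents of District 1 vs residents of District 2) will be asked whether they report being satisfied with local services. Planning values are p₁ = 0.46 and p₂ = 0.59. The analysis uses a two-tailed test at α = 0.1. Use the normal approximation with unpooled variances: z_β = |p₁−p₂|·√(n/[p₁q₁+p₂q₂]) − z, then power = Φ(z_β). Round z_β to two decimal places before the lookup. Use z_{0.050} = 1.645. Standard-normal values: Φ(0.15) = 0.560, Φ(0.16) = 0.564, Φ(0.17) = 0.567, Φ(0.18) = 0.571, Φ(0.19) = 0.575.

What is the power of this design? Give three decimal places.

z_β = |p₁−p₂|·√(n/[p₁q₁+p₂q₂]) − z_{α/2}
    = 0.13 · √(97/0.4903) − 1.645
    = 0.13 · 14.0655 − 1.645
    = 1.8285 − 1.645 = 0.1835 → 0.18
Power = Φ(0.18) = 0.571.

Power ≈ 0.571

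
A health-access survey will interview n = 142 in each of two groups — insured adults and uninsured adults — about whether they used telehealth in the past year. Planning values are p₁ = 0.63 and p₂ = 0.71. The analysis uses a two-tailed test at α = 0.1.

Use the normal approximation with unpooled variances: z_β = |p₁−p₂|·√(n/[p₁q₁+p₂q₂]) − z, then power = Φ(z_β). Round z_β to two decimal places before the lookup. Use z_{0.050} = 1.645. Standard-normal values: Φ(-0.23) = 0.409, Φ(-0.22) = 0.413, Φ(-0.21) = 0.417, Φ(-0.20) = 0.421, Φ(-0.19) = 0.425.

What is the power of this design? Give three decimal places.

z_β = |p₁−p₂|·√(n/[p₁q₁+p₂q₂]) − z_{α/2}
    = 0.08 · √(142/0.4390) − 1.645
    = 0.08 · 17.9851 − 1.645
    = 1.4388 − 1.645 = -0.2062 → -0.21
Power = Φ(-0.21) = 0.417.

Power ≈ 0.417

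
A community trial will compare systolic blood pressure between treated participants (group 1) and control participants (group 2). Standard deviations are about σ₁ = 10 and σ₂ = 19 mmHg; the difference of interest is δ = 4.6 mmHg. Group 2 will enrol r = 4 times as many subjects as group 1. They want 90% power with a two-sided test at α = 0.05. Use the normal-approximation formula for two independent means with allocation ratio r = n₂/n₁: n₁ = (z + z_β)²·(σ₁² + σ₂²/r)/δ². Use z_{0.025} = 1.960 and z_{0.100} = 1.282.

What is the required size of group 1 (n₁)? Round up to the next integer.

n₁ = (z_{α/2} + z_β)² · (σ₁² + σ₂²/r) / δ²
   = (1.960 + 1.282)² · (10² + 19²/4) / 4.6²
   = 10.5106 · (100 + 90.25) / 21.16
   = 10.5106 · 190.25 / 21.16
   = 94.50
Round up → n₁ = 95; n₂ = r·n₁ = 4 × 95 = 380.

n₁ = 95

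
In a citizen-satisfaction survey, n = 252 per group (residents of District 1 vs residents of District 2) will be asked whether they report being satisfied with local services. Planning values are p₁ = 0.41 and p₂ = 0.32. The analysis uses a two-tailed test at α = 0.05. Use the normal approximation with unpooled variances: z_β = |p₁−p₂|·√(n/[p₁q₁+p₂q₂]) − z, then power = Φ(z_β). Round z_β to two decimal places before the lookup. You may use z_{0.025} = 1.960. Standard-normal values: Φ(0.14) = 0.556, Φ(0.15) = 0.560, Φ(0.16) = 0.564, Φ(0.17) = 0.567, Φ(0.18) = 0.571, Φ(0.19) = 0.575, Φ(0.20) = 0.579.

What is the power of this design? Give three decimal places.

Power ≈ 0.560

z_β = |p₁−p₂|·√(n/[p₁q₁+p₂q₂]) − z_{α/2}
    = 0.09 · √(252/0.4595) − 1.960
    = 0.09 · 23.4184 − 1.960
    = 2.1077 − 1.960 = 0.1477 → 0.15
Power = Φ(0.15) = 0.560.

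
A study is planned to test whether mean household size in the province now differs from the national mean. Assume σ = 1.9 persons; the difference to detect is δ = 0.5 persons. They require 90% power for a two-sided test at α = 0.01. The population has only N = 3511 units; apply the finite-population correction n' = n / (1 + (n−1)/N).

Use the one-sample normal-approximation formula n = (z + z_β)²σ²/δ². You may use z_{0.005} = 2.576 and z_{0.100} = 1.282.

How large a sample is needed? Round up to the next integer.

n = (z_{α/2} + z_β)² · σ² / δ²
  = (2.576 + 1.282)² · 1.9² / 0.5²
  = 14.8842 · 3.61 / 0.25
  = 214.93
Finite-population correction (N = 3511): 214.93 / (1 + (214.93 − 1)/3511) = 202.58.
Round up → n = 203.

n = 203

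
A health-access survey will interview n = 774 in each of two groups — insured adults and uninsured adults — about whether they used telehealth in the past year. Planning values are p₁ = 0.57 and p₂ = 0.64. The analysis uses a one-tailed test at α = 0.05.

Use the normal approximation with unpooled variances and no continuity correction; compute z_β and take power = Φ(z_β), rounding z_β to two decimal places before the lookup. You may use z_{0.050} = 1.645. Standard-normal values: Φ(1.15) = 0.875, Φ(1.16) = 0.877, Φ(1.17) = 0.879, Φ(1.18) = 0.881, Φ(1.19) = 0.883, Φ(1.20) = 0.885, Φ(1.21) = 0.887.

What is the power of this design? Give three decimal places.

Power ≈ 0.881

z_β = |p₁−p₂|·√(n/[p₁q₁+p₂q₂]) − z_α
    = 0.07 · √(774/0.4755) − 1.645
    = 0.07 · 40.3455 − 1.645
    = 2.8242 − 1.645 = 1.1792 → 1.18
Power = Φ(1.18) = 0.881.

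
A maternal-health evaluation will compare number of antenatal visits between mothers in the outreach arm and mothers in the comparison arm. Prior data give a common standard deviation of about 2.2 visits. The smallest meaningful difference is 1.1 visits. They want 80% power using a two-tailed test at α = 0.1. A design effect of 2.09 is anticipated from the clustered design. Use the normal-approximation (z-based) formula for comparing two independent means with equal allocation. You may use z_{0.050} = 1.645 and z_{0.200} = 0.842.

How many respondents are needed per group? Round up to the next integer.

n = (z_{α/2} + z_β)² · (σ₁² + σ₂²) / δ²
  = (1.645 + 0.842)² · (2·2.2² = 9.68) / 1.1²
  = 6.1852 · 9.68 / 1.21
  = 49.48
Design effect: 2.09 × 49.48 = 103.42.
Round up → n = 104 per group.

n = 104 per group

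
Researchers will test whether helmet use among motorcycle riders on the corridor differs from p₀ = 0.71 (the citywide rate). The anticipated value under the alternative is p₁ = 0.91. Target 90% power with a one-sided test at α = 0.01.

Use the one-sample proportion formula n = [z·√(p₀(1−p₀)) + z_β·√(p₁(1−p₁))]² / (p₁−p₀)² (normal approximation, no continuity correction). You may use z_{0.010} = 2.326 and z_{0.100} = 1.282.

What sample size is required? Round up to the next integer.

n = [z_α·√(p₀q₀) + z_β·√(p₁q₁)]² / (p₁ − p₀)²
  = [2.326·√(0.71·0.29) + 1.282·√(0.91·0.09)]² / (0.20)²
  = [2.326·0.4538 + 1.282·0.2862]² / 0.0400
  = [1.4223]² / 0.0400
  = 50.58
Round up → n = 51.

n = 51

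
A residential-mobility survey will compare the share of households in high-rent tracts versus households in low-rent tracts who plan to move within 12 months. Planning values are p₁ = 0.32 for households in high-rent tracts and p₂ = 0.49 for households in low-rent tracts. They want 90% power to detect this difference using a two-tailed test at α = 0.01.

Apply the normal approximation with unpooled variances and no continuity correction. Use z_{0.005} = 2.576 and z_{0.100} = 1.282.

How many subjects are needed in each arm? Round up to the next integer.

n = (z_{α/2} + z_β)² · [p₁(1−p₁) + p₂(1−p₂)] / (p₁ − p₂)²
  = (2.576 + 1.282)² · (0.32·0.68 + 0.49·0.51) / (-0.17)²
  = (3.858)² · (0.2176 + 0.2499) / 0.0289
  = 14.8842 · 0.4675 / 0.0289
  = 240.77
Round up → n = 241 per group.

n = 241 per group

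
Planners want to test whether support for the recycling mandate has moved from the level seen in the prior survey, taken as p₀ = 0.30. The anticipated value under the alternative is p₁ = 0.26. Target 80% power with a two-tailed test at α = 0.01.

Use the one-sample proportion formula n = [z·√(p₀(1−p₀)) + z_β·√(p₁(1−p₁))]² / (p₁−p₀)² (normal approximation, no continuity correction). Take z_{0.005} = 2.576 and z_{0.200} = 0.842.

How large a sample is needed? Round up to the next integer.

n = 1502

n = [z_{α/2}·√(p₀q₀) + z_β·√(p₁q₁)]² / (p₁ − p₀)²
  = [2.576·√(0.30·0.70) + 0.842·√(0.26·0.74)]² / (-0.04)²
  = [2.576·0.4583 + 0.842·0.4386]² / 0.0016
  = [1.5498]² / 0.0016
  = 1501.18
Round up → n = 1502.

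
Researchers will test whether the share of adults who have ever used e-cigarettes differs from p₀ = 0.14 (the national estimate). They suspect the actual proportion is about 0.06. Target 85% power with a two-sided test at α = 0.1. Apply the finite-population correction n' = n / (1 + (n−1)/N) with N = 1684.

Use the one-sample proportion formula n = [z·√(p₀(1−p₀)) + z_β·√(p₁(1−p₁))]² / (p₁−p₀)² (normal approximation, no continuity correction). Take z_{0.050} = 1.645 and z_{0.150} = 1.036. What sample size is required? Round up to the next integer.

n = 99

n = [z_{α/2}·√(p₀q₀) + z_β·√(p₁q₁)]² / (p₁ − p₀)²
  = [1.645·√(0.14·0.86) + 1.036·√(0.06·0.94)]² / (-0.08)²
  = [1.645·0.3470 + 1.036·0.2375]² / 0.0064
  = [0.8168]² / 0.0064
  = 104.25
Finite-population correction (N = 1684): 104.25 / (1 + (104.25 − 1)/1684) = 98.23.
Round up → n = 99.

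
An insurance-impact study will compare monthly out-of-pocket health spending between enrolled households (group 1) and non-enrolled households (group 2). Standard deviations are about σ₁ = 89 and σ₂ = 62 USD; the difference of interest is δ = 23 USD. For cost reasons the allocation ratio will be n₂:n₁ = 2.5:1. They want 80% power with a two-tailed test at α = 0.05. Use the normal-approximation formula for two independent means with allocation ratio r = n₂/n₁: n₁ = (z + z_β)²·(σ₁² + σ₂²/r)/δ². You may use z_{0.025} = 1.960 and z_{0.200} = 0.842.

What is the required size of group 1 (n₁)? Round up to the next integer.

n₁ = (z_{α/2} + z_β)² · (σ₁² + σ₂²/r) / δ²
   = (1.960 + 0.842)² · (89² + 62²/2.5) / 23²
   = 7.8512 · (7921 + 1537.6) / 529
   = 7.8512 · 9458.6 / 529
   = 140.38
Round up → n₁ = 141; n₂ = r·n₁ = 2.5 × 141 = 353.

n₁ = 141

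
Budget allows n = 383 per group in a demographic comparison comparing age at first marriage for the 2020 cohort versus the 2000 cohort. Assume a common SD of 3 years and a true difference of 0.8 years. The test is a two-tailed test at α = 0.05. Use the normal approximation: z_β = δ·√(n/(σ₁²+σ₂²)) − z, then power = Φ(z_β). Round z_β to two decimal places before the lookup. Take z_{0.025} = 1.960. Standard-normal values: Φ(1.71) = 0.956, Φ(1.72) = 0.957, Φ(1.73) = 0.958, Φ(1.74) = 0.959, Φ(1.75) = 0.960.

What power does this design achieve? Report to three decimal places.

Power ≈ 0.958

z_β = δ·√(n/(σ₁²+σ₂²)) − z_{α/2}
    = 0.8 · √(383/18) − 1.960
    = 0.8 · 4.61278 − 1.960
    = 3.6902 − 1.960 = 1.7302 → 1.73
Power = Φ(1.73) = 0.958.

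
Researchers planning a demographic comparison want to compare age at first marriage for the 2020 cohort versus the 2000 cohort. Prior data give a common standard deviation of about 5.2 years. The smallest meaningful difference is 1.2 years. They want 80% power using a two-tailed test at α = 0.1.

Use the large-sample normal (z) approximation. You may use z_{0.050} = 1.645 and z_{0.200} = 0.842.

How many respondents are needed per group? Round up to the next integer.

n = (z_{α/2} + z_β)² · (σ₁² + σ₂²) / δ²
  = (1.645 + 0.842)² · (2·5.2² = 54.08) / 1.2²
  = 6.1852 · 54.08 / 1.44
  = 232.29
Round up → n = 233 per group.

n = 233 per group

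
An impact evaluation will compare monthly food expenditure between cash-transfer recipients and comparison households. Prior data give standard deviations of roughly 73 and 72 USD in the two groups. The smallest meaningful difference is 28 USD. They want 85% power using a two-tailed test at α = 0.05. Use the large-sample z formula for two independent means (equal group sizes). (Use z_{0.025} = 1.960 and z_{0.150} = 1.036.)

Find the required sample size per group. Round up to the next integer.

n = (z_{α/2} + z_β)² · (σ₁² + σ₂²) / δ²
  = (1.960 + 1.036)² · (73² + 72² = 10513) / 28²
  = 8.9760 · 10513 / 784
  = 120.36
Round up → n = 121 per group.

n = 121 per group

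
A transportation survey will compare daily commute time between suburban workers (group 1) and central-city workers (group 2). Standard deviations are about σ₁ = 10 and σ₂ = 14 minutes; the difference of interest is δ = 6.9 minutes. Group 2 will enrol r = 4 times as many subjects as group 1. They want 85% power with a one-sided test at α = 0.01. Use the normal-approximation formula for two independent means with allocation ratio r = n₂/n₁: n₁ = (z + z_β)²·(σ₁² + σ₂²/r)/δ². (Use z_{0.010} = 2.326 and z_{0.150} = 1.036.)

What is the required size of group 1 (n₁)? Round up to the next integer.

n₁ = 36

n₁ = (z_α + z_β)² · (σ₁² + σ₂²/r) / δ²
   = (2.326 + 1.036)² · (10² + 14²/4) / 6.9²
   = 11.3030 · (100 + 49) / 47.61
   = 11.3030 · 149 / 47.61
   = 35.37
Round up → n₁ = 36; n₂ = r·n₁ = 4 × 36 = 144.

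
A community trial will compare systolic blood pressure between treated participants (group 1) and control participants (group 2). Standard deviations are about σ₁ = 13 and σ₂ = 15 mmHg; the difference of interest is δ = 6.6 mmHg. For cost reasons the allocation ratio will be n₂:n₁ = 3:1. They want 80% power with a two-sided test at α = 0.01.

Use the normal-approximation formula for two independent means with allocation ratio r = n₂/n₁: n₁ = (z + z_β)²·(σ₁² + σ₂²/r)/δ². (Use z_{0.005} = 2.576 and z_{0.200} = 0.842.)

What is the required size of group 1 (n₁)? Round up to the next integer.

n₁ = 66

n₁ = (z_{α/2} + z_β)² · (σ₁² + σ₂²/r) / δ²
   = (2.576 + 0.842)² · (13² + 15²/3) / 6.6²
   = 11.6827 · (169 + 75) / 43.56
   = 11.6827 · 244 / 43.56
   = 65.44
Round up → n₁ = 66; n₂ = r·n₁ = 3 × 66 = 198.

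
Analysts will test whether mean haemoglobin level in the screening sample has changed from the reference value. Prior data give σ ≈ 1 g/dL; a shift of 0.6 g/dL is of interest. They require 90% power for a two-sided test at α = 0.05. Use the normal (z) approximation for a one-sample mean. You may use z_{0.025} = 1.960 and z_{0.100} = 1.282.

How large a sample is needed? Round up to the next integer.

n = 30

n = (z_{α/2} + z_β)² · σ² / δ²
  = (1.960 + 1.282)² · 1² / 0.6²
  = 10.5106 · 1 / 0.36
  = 29.20
Round up → n = 30.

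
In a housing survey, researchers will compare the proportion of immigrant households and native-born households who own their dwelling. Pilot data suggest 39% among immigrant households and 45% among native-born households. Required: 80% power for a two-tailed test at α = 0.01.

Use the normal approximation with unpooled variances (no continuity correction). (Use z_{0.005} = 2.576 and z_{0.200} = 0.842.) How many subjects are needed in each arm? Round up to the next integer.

n = (z_{α/2} + z_β)² · [p₁(1−p₁) + p₂(1−p₂)] / (p₁ − p₂)²
  = (2.576 + 0.842)² · (0.39·0.61 + 0.45·0.55) / (-0.06)²
  = (3.418)² · (0.2379 + 0.2475) / 0.0036
  = 11.6827 · 0.4854 / 0.0036
  = 1575.22
Round up → n = 1576 per group.

n = 1576 per group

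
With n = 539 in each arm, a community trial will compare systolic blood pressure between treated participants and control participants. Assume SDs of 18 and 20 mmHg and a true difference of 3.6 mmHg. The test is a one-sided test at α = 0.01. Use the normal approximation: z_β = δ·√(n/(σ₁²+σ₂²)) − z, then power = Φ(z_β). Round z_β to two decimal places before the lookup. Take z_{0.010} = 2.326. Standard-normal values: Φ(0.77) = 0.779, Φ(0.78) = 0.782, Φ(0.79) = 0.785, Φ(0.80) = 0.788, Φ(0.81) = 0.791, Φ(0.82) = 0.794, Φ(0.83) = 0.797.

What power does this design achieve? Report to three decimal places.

z_β = δ·√(n/(σ₁²+σ₂²)) − z_α
    = 3.6 · √(539/724) − 2.326
    = 3.6 · 0.86283 − 2.326
    = 3.1062 − 2.326 = 0.7802 → 0.78
Power = Φ(0.78) = 0.782.

Power ≈ 0.782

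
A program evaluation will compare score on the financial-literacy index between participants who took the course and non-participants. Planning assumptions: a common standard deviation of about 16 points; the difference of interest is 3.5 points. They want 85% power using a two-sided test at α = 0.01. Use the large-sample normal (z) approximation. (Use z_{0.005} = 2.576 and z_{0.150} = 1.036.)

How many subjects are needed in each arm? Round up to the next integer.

n = 546 per group

n = (z_{α/2} + z_β)² · (σ₁² + σ₂²) / δ²
  = (2.576 + 1.036)² · (2·16² = 512) / 3.5²
  = 13.0465 · 512 / 12.25
  = 545.29
Round up → n = 546 per group.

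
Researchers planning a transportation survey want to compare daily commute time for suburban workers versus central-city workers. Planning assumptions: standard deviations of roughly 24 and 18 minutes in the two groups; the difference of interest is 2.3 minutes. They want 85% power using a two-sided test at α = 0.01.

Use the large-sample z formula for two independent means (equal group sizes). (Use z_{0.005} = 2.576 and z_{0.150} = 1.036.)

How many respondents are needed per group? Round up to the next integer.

n = (z_{α/2} + z_β)² · (σ₁² + σ₂²) / δ²
  = (2.576 + 1.036)² · (24² + 18² = 900) / 2.3²
  = 13.0465 · 900 / 5.29
  = 2219.64
Round up → n = 2220 per group.

n = 2220 per group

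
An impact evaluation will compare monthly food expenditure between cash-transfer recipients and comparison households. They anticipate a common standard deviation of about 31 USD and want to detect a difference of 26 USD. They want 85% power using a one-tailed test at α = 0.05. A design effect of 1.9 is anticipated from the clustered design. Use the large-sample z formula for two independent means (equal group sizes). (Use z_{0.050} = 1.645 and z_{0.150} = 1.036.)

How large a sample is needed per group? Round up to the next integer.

n = (z_α + z_β)² · (σ₁² + σ₂²) / δ²
  = (1.645 + 1.036)² · (2·31² = 1922) / 26²
  = 7.1878 · 1922 / 676
  = 20.44
Design effect: 1.9 × 20.44 = 38.83.
Round up → n = 39 per group.

n = 39 per group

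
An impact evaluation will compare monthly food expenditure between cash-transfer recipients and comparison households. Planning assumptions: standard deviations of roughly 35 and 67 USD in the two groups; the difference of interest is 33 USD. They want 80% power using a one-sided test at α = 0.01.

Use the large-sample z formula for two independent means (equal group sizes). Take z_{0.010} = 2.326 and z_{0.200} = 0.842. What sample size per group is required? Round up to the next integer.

n = (z_α + z_β)² · (σ₁² + σ₂²) / δ²
  = (2.326 + 0.842)² · (35² + 67² = 5714) / 33²
  = 10.0362 · 5714 / 1089
  = 52.66
Round up → n = 53 per group.

n = 53 per group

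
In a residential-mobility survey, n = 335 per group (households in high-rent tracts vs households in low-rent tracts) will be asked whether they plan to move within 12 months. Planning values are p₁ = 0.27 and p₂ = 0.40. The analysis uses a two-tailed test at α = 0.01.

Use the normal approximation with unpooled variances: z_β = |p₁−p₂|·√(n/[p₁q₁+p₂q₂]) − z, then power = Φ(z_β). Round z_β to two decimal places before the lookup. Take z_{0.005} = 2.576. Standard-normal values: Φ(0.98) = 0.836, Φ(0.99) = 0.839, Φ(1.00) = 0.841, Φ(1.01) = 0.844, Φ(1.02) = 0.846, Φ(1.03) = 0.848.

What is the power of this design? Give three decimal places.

Power ≈ 0.846

z_β = |p₁−p₂|·√(n/[p₁q₁+p₂q₂]) − z_{α/2}
    = 0.13 · √(335/0.4371) − 2.576
    = 0.13 · 27.6842 − 2.576
    = 3.5989 − 2.576 = 1.0229 → 1.02
Power = Φ(1.02) = 0.846.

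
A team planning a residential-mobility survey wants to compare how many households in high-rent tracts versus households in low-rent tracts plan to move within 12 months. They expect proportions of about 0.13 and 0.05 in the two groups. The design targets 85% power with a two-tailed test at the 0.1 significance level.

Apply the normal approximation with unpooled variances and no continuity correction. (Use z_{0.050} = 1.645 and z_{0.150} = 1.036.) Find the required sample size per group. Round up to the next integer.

n = (z_{α/2} + z_β)² · [p₁(1−p₁) + p₂(1−p₂)] / (p₁ − p₂)²
  = (1.645 + 1.036)² · (0.13·0.87 + 0.05·0.95) / (0.08)²
  = (2.681)² · (0.1131 + 0.0475) / 0.0064
  = 7.1878 · 0.1606 / 0.0064
  = 180.37
Round up → n = 181 per group.

n = 181 per group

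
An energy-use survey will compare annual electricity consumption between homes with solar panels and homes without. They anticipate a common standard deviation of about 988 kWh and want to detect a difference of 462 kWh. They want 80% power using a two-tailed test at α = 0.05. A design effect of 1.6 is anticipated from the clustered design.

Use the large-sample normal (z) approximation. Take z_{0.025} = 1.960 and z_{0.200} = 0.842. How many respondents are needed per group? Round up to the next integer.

n = 115 per group

n = (z_{α/2} + z_β)² · (σ₁² + σ₂²) / δ²
  = (1.960 + 0.842)² · (2·988² = 1952288) / 462²
  = 7.8512 · 1952288 / 213444
  = 71.81
Design effect: 1.6 × 71.81 = 114.90.
Round up → n = 115 per group.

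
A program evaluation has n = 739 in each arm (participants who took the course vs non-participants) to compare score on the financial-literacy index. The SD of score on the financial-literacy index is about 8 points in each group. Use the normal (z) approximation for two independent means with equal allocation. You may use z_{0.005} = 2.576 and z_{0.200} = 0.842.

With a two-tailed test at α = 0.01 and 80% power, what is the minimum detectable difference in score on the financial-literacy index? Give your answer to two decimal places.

δ = (z_{α/2} + z_β) · √((σ₁²+σ₂²)/n)
  = (2.576 + 0.842) · √(128/739)
  = 3.418 · √0.17321
  = 3.418 · 0.4162
  = 1.4225

Minimum detectable difference ≈ 1.42 points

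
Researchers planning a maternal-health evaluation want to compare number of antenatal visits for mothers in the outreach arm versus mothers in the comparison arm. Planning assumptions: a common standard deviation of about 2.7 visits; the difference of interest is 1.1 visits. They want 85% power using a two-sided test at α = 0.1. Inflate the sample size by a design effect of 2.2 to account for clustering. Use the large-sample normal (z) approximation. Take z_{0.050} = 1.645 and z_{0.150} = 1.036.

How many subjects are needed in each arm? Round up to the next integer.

n = (z_{α/2} + z_β)² · (σ₁² + σ₂²) / δ²
  = (1.645 + 1.036)² · (2·2.7² = 14.58) / 1.1²
  = 7.1878 · 14.58 / 1.21
  = 86.61
Design effect: 2.2 × 86.61 = 190.54.
Round up → n = 191 per group.

n = 191 per group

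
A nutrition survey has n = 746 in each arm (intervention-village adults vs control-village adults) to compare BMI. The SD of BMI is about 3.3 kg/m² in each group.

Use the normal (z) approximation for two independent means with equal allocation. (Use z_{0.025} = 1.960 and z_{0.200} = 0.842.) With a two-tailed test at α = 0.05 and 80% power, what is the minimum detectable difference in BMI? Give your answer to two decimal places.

δ = (z_{α/2} + z_β) · √((σ₁²+σ₂²)/n)
  = (1.960 + 0.842) · √(21.78/746)
  = 2.802 · √0.0292
  = 2.802 · 0.1709
  = 0.4788

Minimum detectable difference ≈ 0.48 kg/m²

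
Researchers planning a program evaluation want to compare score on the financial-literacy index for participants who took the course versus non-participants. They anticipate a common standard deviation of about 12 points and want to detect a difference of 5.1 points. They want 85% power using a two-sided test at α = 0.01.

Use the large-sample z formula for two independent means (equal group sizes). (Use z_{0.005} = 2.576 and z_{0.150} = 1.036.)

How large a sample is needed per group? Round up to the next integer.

n = 145 per group

n = (z_{α/2} + z_β)² · (σ₁² + σ₂²) / δ²
  = (2.576 + 1.036)² · (2·12² = 288) / 5.1²
  = 13.0465 · 288 / 26.01
  = 144.46
Round up → n = 145 per group.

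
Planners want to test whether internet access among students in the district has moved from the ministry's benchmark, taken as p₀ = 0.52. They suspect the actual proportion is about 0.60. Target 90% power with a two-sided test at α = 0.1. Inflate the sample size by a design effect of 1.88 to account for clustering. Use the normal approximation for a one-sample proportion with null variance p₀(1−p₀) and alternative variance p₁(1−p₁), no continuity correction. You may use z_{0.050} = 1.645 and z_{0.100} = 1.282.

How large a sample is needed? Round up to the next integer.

n = 618

n = [z_{α/2}·√(p₀q₀) + z_β·√(p₁q₁)]² / (p₁ − p₀)²
  = [1.645·√(0.52·0.48) + 1.282·√(0.60·0.40)]² / (0.08)²
  = [1.645·0.4996 + 1.282·0.4899]² / 0.0064
  = [1.4499]² / 0.0064
  = 328.47
Design effect: 1.88 × 328.47 = 617.52.
Round up → n = 618.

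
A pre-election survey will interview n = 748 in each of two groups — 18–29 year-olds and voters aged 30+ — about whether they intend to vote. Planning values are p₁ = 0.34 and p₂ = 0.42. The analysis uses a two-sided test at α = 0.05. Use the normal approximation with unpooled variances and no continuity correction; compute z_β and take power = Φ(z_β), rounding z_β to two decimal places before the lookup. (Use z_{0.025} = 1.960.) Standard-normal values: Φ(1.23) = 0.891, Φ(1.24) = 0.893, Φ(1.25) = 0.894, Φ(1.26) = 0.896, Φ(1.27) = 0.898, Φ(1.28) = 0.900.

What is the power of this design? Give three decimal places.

z_β = |p₁−p₂|·√(n/[p₁q₁+p₂q₂]) − z_{α/2}
    = 0.08 · √(748/0.4680) − 1.960
    = 0.08 · 39.9786 − 1.960
    = 3.1983 − 1.960 = 1.2383 → 1.24
Power = Φ(1.24) = 0.893.

Power ≈ 0.893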